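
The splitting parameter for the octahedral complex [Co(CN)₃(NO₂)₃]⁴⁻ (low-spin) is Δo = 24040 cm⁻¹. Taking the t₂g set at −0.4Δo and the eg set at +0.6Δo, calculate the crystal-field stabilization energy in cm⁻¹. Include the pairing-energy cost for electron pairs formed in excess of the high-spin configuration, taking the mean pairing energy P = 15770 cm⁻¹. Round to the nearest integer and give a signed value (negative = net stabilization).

-27502

Ligand charges: 3×(-1) from CN⁻ and 3×(-1) from NO₂⁻ sum to -6; with overall charge -4, Co is +2.
Co is in group 9, so Co²⁺ is d⁷ (9 − 2 = 7).
Configuration: t₂g⁶ eg¹.
Orbital CFSE = 6(-0.4) + 1(0.6) = -1.8Δo = -1.8 × 24040 = -43272 cm⁻¹.
High-spin d⁷ would be t₂g⁵ eg² with 2 pairs; low-spin has 3, so 1 excess pair costs +1P = +15770 cm⁻¹.
Combining: -43272 + 15770 = -27502 cm⁻¹.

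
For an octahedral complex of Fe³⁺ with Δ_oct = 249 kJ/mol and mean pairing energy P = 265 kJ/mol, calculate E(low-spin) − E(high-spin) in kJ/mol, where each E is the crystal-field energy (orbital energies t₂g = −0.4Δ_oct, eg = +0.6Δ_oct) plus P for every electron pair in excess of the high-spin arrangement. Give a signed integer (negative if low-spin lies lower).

32

Group 8 minus oxidation state +3 gives a d⁵ configuration for Fe³⁺.
High-spin d⁵ fills as t₂g³ eg² with CFSE 3(−0.4) + 2(+0.6) = 0.0Δ_oct = 0 kJ/mol.
Low-spin: t₂g⁵ eg⁰, orbital CFSE = -2.0Δ_oct = -498 kJ/mol; plus 2 excess pairs × P = +530 kJ/mol; total 32 kJ/mol.
The difference is 32 − (0) = 32 kJ/mol, so high-spin lies lower.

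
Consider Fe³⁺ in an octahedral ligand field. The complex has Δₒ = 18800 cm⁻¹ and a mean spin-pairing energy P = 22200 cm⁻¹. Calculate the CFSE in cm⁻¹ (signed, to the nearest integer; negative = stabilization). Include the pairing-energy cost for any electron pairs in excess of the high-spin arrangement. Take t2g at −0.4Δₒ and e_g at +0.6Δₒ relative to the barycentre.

Fe³⁺: group 8, so d-count = 8 − 3 = 5.
Since Δₒ = 18800 cm⁻¹ < P = 22200 cm⁻¹, the complex adopts the high-spin configuration.
That gives t2g^3 e_g^2.
Orbital CFSE = 0.0Δₒ = 0.0 × 18800 = 0 cm⁻¹.
High-spin has no excess pairs, so no pairing correction applies.

0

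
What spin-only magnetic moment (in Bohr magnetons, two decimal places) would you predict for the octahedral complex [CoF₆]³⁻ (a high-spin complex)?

4.90 Bohr magnetons

Each F⁻ contributes -1; 6 × (-1) = -6. With overall charge -3, Co is in the +3 oxidation state.
Co is in group 9, so Co³⁺ is d⁶ (9 − 3 = 6).
Configuration: t2g^4 e_g^2 → 4 unpaired electrons.
μ(spin-only) = √[4(4+2)] = √24 ≈ 4.90 Bohr magnetons.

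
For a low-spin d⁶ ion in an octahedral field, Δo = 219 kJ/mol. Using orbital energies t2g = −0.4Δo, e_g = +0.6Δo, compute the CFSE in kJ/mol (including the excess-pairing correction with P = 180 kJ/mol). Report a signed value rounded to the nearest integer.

-166

Configuration: t2g^6 e_g^0.
The orbital stabilization is -2.4Δo = -2.4 × 219 = -526 kJ/mol.
Relative to high-spin t2g^4 e_g^2 (1 paired), the low-spin configuration has 2 additional pairs, contributing +2 × 180 = +360 kJ/mol.
Overall CFSE = -526 + 360 = -166 kJ/mol.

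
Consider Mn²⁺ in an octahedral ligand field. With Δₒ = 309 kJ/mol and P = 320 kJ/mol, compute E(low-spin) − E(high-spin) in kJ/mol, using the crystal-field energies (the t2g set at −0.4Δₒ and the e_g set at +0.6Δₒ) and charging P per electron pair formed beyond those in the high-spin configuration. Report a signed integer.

Mn sits in group 7; removing 2 electrons leaves Mn²⁺ with 7 − 2 = 5 d electrons.
High-spin d⁵ fills as t2g^3 e_g^2 with CFSE 3(−0.4) + 2(+0.6) = 0.0Δₒ = 0 kJ/mol.
Low-spin: t2g^5 e_g^0, orbital CFSE = -2.0Δₒ = -618 kJ/mol; plus 2 excess pairs × P = +640 kJ/mol; total 22 kJ/mol.
Thus E(LS) − E(HS) = 22 kJ/mol.

22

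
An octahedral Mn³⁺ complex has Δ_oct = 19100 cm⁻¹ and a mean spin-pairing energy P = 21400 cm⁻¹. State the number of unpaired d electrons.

4

Group 7 minus oxidation state +3 gives a d⁴ configuration for Mn³⁺.
With Δ_oct < P the complex is high-spin.
Filling d⁴ accordingly: t₂g³ eg¹.
Unpaired electrons: 4.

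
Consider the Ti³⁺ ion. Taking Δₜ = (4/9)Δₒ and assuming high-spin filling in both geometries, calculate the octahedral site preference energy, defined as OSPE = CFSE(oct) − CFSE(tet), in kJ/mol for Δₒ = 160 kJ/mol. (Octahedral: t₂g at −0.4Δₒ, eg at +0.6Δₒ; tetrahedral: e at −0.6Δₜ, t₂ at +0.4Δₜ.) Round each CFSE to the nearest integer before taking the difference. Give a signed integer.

Group 4 minus oxidation state +3 gives a d¹ configuration for Ti³⁺.
In an octahedral site d¹ (HS) is t2g^1 e_g^0, giving CFSE(oct) = -0.4Δₒ = -64 kJ/mol.
Tetrahedral e^1 t2^0 gives -0.6Δₜ = -0.6 × (4/9) × 160 = -43 kJ/mol.
OSPE = CFSE(oct) − CFSE(tet) = -64 − (-43) = -21 kJ/mol.

-21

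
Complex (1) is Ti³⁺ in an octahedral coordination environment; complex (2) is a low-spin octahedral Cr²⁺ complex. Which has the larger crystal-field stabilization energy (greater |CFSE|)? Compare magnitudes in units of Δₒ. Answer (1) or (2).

(2)

(1): Ti is in group 4, so Ti³⁺ is d¹ (4 − 3 = 1); For octahedral d¹ the high- and low-spin configurations coincide; t₂g¹ eg⁰, CFSE = -0.4Δₒ.
(2): Group 6 minus oxidation state +2 gives a d⁴ configuration for Cr²⁺; t2g^4 e_g^0, CFSE = -1.6Δₒ.
So (2) has the larger |CFSE|.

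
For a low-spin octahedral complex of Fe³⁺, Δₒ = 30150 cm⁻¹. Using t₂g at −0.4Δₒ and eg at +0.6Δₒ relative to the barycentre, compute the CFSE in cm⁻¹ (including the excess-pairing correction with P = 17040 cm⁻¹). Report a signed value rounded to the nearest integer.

-26220

Fe is in group 8, so Fe³⁺ is d⁵ (8 − 3 = 5).
Electron filling gives t₂g⁵ eg⁰.
CFSE(orbital) = 5×(-0.4Δₒ) + 0×(0.6Δₒ) = -2.0Δₒ; with Δₒ = 30150 cm⁻¹ that is -60300 cm⁻¹.
High-spin d⁵ would be t₂g³ eg² with 0 pairs; low-spin has 2, so 2 excess pairs cost +2P = +34080 cm⁻¹.
Overall CFSE = -60300 + 34080 = -26220 cm⁻¹.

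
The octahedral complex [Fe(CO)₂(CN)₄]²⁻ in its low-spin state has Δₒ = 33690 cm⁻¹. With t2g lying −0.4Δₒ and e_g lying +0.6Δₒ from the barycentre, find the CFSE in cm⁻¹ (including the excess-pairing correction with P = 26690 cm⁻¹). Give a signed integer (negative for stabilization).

-27476

Ligand charges: 2×(+0) from CO and 4×(-1) from CN⁻ sum to -4; with overall charge -2, Fe is +2.
Fe sits in group 8; removing 2 electrons leaves Fe²⁺ with 8 − 2 = 6 d electrons.
Electron filling gives t2g^6 e_g^0.
CFSE(orbital) = 6×(-0.4Δₒ) + 0×(0.6Δₒ) = -2.4Δₒ; with Δₒ = 33690 cm⁻¹ that is -80856 cm⁻¹.
High-spin d⁶ would be t2g^4 e_g^2 with 1 pair; low-spin has 3, so 2 excess pairs cost +2P = +53380 cm⁻¹.
Combining: -80856 + 53380 = -27476 cm⁻¹.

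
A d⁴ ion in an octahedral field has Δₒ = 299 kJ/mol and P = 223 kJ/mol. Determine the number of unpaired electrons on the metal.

2

Δₒ > P, so pairing is preferred: the ground state is low-spin.
Configuration: t₂g⁴ eg⁰.
Unpaired electrons: 2.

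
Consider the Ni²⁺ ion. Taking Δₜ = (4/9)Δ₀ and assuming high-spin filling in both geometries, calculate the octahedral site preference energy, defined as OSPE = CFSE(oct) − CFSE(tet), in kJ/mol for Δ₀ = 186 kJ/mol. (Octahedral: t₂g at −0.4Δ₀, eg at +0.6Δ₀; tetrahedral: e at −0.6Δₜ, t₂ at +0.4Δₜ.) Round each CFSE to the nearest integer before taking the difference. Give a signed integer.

Ni²⁺: group 10, so d-count = 10 − 2 = 8.
Octahedral high-spin t2g^6 e_g^2: CFSE = -1.2 × 186 = -223 kJ/mol.
Tetrahedral: e^4 t2^4, CFSE = 4(−0.6) + 4(+0.4) = -0.8Δₜ = -0.8 × (4/9) × 186 = -66 kJ/mol.
Subtracting, OSPE = -223 − (-66) = -157 kJ/mol.

-157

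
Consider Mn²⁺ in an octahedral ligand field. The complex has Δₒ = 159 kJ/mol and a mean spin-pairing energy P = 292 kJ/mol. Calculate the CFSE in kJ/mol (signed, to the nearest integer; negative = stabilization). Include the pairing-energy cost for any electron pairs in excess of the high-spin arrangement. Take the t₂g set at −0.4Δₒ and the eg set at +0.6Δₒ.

Mn is in group 7, so Mn²⁺ is d⁵ (7 − 2 = 5).
With Δₒ < P the complex is high-spin.
That gives t₂g³ eg².
Orbital CFSE = 0.0Δₒ = 0.0 × 159 = 0 kJ/mol.
High-spin has no excess pairs, so no pairing correction applies.

0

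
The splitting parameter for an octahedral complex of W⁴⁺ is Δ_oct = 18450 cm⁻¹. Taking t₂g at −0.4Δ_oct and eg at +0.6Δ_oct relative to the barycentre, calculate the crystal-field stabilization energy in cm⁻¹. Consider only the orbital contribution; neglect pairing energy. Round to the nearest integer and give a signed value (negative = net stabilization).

W is in group 6, so W⁴⁺ is d² (6 − 4 = 2).
For octahedral d² the high- and low-spin configurations coincide.
Electron filling gives t₂g² eg⁰.
The orbital stabilization is -0.8Δ_oct = -0.8 × 18450 = -14760 cm⁻¹.

-14760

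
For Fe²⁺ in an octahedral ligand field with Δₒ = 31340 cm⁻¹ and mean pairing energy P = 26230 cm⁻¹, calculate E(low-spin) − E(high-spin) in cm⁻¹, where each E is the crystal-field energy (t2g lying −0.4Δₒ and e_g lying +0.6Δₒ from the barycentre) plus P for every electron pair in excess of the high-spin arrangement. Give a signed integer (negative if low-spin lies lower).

-10220

Fe is in group 8, so Fe²⁺ is d⁶ (8 − 2 = 6).
High-spin: t2g^4 e_g^2, CFSE = -0.4Δₒ = -12536 cm⁻¹.
Low-spin t2g^6 e_g^0 gives -2.4Δₒ = -75216 cm⁻¹, but forming 2 extra pairs costs 2P = 52460 cm⁻¹, so E(LS) = -75216 + 52460 = -22756 cm⁻¹.
Thus E(LS) − E(HS) = -10220 cm⁻¹.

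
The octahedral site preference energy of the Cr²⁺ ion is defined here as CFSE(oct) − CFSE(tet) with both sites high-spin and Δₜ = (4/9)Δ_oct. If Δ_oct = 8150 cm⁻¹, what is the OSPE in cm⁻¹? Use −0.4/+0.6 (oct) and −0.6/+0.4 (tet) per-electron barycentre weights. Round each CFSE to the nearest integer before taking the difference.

-3441

Cr²⁺: group 6, so d-count = 6 − 2 = 4.
In an octahedral site d⁴ (HS) is t2g^3 e_g^1, giving CFSE(oct) = -0.6Δ_oct = -4890 cm⁻¹.
Tetrahedral: e^2 t2^2, CFSE = 2(−0.6) + 2(+0.4) = -0.4Δₜ = -0.4 × (4/9) × 8150 = -1449 cm⁻¹.
OSPE = -4890 − (-1449) = -3441 cm⁻¹.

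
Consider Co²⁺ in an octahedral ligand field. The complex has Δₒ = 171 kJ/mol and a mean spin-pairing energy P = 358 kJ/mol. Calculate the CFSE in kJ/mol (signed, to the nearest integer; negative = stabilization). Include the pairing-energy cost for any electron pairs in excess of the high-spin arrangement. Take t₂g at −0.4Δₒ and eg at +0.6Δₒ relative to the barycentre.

Co²⁺: group 9, so d-count = 9 − 2 = 7.
Since Δₒ = 171 kJ/mol < P = 358 kJ/mol, the complex adopts the high-spin configuration.
Filling d⁷ accordingly: t₂g⁵ eg².
Orbital CFSE = -0.8Δₒ = -0.8 × 171 = -137 kJ/mol.
High-spin has no excess pairs, so no pairing correction applies.

-137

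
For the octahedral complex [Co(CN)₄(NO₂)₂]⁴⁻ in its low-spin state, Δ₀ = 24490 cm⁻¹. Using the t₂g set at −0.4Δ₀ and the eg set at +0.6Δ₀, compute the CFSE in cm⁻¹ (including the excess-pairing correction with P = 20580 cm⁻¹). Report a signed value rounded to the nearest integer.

Ligand charges: 4×(-1) from CN⁻ and 2×(-1) from NO₂⁻ sum to -6; with overall charge -4, Co is +2.
Co sits in group 9; removing 2 electrons leaves Co²⁺ with 9 − 2 = 7 d electrons.
Electron filling gives t₂g⁶ eg¹.
Orbital CFSE = 6(-0.4) + 1(0.6) = -1.8Δ₀ = -1.8 × 24490 = -44082 cm⁻¹.
Relative to high-spin t₂g⁵ eg² (2 paired), the low-spin configuration has 1 additional pair, contributing +1 × 20580 = +20580 cm⁻¹.
Overall CFSE = -44082 + 20580 = -23502 cm⁻¹.

-23502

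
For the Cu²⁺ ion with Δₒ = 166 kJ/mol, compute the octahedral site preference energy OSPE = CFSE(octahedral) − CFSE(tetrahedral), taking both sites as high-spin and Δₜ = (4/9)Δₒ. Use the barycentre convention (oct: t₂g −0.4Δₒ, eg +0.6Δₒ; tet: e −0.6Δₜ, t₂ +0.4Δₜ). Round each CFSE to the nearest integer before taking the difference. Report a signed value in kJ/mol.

Cu is in group 11, so Cu²⁺ is d⁹ (11 − 2 = 9).
In an octahedral site d⁹ (HS) is t₂g⁶ eg³, giving CFSE(oct) = -0.6Δₒ = -100 kJ/mol.
Tetrahedral e⁴ t₂⁵ gives -0.4Δₜ = -0.4 × (4/9) × 166 = -30 kJ/mol.
Subtracting, OSPE = -100 − (-30) = -70 kJ/mol.

-70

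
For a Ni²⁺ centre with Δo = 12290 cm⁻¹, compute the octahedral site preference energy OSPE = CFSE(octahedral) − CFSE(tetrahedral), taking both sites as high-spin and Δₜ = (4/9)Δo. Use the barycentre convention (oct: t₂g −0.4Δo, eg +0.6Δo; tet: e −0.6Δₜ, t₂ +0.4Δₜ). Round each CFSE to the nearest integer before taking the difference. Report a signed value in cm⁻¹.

Ni²⁺: group 10, so d-count = 10 − 2 = 8.
In an octahedral site d⁸ (HS) is t₂g⁶ eg², giving CFSE(oct) = -1.2Δo = -14748 cm⁻¹.
In a tetrahedral site the filling is e⁴ t₂⁴: CFSE(tet) = -0.8Δₜ = -0.8 × (4/9)(12290) = -4370 cm⁻¹.
OSPE = CFSE(oct) − CFSE(tet) = -14748 − (-4370) = -10378 cm⁻¹.

-10378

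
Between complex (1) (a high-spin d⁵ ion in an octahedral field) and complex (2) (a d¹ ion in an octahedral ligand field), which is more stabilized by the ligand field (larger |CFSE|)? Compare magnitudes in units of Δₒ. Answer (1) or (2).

(1): t2g^3 e_g^2, CFSE = 0.0Δₒ.
(2): t₂g¹ eg⁰, CFSE = -0.4Δₒ.
So (2) has the larger |CFSE|.

(2)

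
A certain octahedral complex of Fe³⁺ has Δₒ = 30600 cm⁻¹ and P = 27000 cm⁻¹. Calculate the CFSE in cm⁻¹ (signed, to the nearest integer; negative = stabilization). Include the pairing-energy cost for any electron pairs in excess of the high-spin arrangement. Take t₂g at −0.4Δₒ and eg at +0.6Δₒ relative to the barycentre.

Fe sits in group 8; removing 3 electrons leaves Fe³⁺ with 8 − 3 = 5 d electrons.
Δₒ > P, so pairing is preferred: the ground state is low-spin.
Configuration: t₂g⁵ eg⁰.
Orbital CFSE = -2.0Δₒ = -2.0 × 30600 = -61200 cm⁻¹.
Excess pairs vs high-spin: 2 − 0 = 2; pairing cost = +54000 cm⁻¹.
Net CFSE = -61200 + 54000 = -7200 cm⁻¹.

-7200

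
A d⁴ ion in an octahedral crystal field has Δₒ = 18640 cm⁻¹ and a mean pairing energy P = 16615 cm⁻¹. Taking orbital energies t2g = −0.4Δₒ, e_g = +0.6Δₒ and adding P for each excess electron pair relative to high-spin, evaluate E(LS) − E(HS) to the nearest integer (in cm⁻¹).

-2025

High-spin: t2g^3 e_g^1, CFSE = -0.6Δₒ = -11184 cm⁻¹.
For low-spin the configuration is t2g^4 e_g^0: orbital energy -1.6 × 18640 = -29824 cm⁻¹, and 1 additional pair relative to high-spin adds 16615 cm⁻¹, giving -13209 cm⁻¹.
E(LS) − E(HS) = -13209 − (-11184) = -2025 cm⁻¹.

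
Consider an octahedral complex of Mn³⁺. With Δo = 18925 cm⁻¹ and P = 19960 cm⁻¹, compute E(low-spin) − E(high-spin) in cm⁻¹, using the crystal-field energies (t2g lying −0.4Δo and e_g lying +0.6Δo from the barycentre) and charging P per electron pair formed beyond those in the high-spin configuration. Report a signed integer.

1035

Mn³⁺: group 7, so d-count = 7 − 3 = 4.
High-spin d⁴ fills as t2g^3 e_g^1 with CFSE 3(−0.4) + 1(+0.6) = -0.6Δo = -11355 cm⁻¹.
Low-spin t2g^4 e_g^0 gives -1.6Δo = -30280 cm⁻¹, but forming 1 extra pair costs 1P = 19960 cm⁻¹, so E(LS) = -30280 + 19960 = -10320 cm⁻¹.
Thus E(LS) − E(HS) = 1035 cm⁻¹.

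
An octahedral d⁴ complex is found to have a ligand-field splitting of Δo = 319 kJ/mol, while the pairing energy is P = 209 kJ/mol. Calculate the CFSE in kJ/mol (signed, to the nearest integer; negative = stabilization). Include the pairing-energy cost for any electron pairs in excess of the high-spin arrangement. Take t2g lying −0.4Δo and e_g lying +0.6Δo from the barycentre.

-301

With Δo > P the complex is low-spin.
Filling d⁴ accordingly: t2g^4 e_g^0.
Orbital CFSE = -1.6Δo = -1.6 × 319 = -510 kJ/mol.
Excess pairs vs high-spin: 1 − 0 = 1; pairing cost = +209 kJ/mol.
Net CFSE = -510 + 209 = -301 kJ/mol.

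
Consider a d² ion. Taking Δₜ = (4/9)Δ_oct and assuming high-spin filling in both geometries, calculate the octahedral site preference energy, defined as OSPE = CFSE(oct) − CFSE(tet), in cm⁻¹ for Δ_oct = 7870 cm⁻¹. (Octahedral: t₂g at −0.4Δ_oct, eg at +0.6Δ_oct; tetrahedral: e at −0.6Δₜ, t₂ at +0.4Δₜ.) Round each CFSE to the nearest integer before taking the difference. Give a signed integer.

-2099

Octahedral (high-spin): t₂g² eg⁰, CFSE = 2(−0.4) + 0(+0.6) = -0.8Δ_oct = -0.8 × 7870 = -6296 cm⁻¹.
Tetrahedral: e² t₂⁰, CFSE = 2(−0.6) + 0(+0.4) = -1.2Δₜ = -1.2 × (4/9) × 7870 = -4197 cm⁻¹.
OSPE = -6296 − (-4197) = -2099 cm⁻¹.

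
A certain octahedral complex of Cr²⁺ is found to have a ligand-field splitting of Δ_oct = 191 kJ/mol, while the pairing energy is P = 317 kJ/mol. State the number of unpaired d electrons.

Cr is in group 6, so Cr²⁺ is d⁴ (6 − 2 = 4).
Since Δ_oct = 191 kJ/mol < P = 317 kJ/mol, the complex adopts the high-spin configuration.
Filling d⁴ accordingly: t2g^3 e_g^1.
Unpaired electrons: 4.

4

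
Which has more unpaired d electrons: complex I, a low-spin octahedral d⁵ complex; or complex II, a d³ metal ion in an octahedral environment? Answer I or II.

II

I: t₂g⁵ eg⁰ → 1 unpaired.
II: For octahedral d³ the high- and low-spin configurations coincide; t₂g³ eg⁰ → 3 unpaired.
So II has more unpaired electrons.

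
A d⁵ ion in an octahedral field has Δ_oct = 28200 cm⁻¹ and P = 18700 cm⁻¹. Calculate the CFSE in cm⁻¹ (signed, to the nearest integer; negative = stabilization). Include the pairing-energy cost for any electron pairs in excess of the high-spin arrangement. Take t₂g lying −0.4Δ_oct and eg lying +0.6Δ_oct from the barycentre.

-19000

Δ_oct > P, so pairing is preferred: the ground state is low-spin.
Filling d⁵ accordingly: t₂g⁵ eg⁰.
Orbital CFSE = -2.0Δ_oct = -2.0 × 28200 = -56400 cm⁻¹.
Excess pairs vs high-spin: 2 − 0 = 2; pairing cost = +37400 cm⁻¹.
Net CFSE = -56400 + 37400 = -19000 cm⁻¹.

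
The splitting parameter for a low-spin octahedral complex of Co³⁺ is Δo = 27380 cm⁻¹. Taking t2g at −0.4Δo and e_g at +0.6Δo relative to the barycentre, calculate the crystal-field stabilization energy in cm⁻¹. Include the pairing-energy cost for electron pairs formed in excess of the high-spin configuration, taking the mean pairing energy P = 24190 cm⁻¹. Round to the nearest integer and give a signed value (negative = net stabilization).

Co is in group 9, so Co³⁺ is d⁶ (9 − 3 = 6).
The d⁶ electrons fill as t2g^6 e_g^0.
Orbital CFSE = 6(-0.4) + 0(0.6) = -2.4Δo = -2.4 × 27380 = -65712 cm⁻¹.
High-spin d⁶ would be t2g^4 e_g^2 with 1 pair; low-spin has 3, so 2 excess pairs cost +2P = +48380 cm⁻¹.
Overall CFSE = -65712 + 48380 = -17332 cm⁻¹.

-17332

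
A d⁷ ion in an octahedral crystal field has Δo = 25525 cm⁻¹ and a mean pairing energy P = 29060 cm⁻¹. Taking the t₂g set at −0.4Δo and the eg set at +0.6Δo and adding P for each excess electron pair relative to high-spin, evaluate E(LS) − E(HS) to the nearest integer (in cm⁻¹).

In the high-spin limit (t₂g⁵ eg²) the orbital term is -0.8Δo = -20420 cm⁻¹, with no excess pairing.
For low-spin the configuration is t₂g⁶ eg¹: orbital energy -1.8 × 25525 = -45945 cm⁻¹, and 1 additional pair relative to high-spin adds 29060 cm⁻¹, giving -16885 cm⁻¹.
Thus E(LS) − E(HS) = 3535 cm⁻¹.

3535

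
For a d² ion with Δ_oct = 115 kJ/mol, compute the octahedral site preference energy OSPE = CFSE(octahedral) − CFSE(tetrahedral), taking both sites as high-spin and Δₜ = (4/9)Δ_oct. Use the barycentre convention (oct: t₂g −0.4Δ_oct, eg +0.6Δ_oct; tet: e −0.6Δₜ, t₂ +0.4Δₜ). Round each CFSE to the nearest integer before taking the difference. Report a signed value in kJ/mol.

-31

In an octahedral site d² (HS) is t₂g² eg⁰, giving CFSE(oct) = -0.8Δ_oct = -92 kJ/mol.
Tetrahedral: e² t₂⁰, CFSE = 2(−0.6) + 0(+0.4) = -1.2Δₜ = -1.2 × (4/9) × 115 = -61 kJ/mol.
OSPE = -92 − (-61) = -31 kJ/mol.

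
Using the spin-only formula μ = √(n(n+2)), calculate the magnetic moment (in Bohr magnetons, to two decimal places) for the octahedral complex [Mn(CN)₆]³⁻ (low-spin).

2.83 Bohr magnetons

Each CN⁻ contributes -1; 6 × (-1) = -6. With overall charge -3, Mn is in the +3 oxidation state.
Mn is in group 7, so Mn³⁺ is d⁴ (7 − 3 = 4).
Configuration: t₂g⁴ eg⁰ → 2 unpaired electrons.
μ(spin-only) = √[2(2+2)] = √8 ≈ 2.83 Bohr magnetons.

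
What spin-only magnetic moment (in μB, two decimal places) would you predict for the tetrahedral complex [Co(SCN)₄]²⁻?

3.87 μB

Each SCN⁻ contributes -1; 4 × (-1) = -4. With overall charge -2, Co is in the +2 oxidation state.
Co sits in group 9; removing 2 electrons leaves Co²⁺ with 9 − 2 = 7 d electrons.
Tetrahedral fields are weak (Δₜ ≈ 4/9 Δₒ), so electrons fill high-spin.
Configuration: e⁴ t₂³ → 3 unpaired electrons.
μ(spin-only) = √[3(3+2)] = √15 ≈ 3.87 μB.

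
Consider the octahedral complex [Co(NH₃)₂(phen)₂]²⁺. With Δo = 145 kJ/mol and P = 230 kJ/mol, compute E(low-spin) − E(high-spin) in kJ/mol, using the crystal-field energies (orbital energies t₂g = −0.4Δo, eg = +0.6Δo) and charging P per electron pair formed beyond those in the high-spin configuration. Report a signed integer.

Ligand charges: 2×(+0) from NH₃ and 2×(+0) from phen sum to +0; with overall charge +2, Co is +2.
Co is in group 9, so Co²⁺ is d⁷ (9 − 2 = 7).
High-spin: t₂g⁵ eg², CFSE = -0.8Δo = -116 kJ/mol.
Low-spin: t₂g⁶ eg¹, orbital CFSE = -1.8Δo = -261 kJ/mol; plus 1 excess pair × P = +230 kJ/mol; total -31 kJ/mol.
Thus E(LS) − E(HS) = 85 kJ/mol.

85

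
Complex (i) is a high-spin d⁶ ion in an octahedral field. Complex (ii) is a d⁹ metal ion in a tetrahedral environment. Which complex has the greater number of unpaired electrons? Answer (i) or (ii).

(i): t₂g⁴ eg² → 4 unpaired.
(ii): Tetrahedral splitting is small, so the complex is high-spin; e⁴ t₂⁵ → 1 unpaired.
So (i) has more unpaired electrons.

(i)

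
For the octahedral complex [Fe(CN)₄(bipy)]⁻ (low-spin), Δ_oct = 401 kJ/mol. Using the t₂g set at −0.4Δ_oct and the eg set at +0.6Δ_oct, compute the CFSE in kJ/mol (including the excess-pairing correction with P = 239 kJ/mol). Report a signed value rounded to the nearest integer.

-324

Ligand charges: 4×(-1) from CN⁻ and 1×(+0) from bipy sum to -4; with overall charge -1, Fe is +3.
Fe³⁺: group 8, so d-count = 8 − 3 = 5.
Configuration: t₂g⁵ eg⁰.
The orbital stabilization is -2.0Δ_oct = -2.0 × 401 = -802 kJ/mol.
High-spin d⁵ would be t₂g³ eg² with 0 pairs; low-spin has 2, so 2 excess pairs cost +2P = +478 kJ/mol.
Combining: -802 + 478 = -324 kJ/mol.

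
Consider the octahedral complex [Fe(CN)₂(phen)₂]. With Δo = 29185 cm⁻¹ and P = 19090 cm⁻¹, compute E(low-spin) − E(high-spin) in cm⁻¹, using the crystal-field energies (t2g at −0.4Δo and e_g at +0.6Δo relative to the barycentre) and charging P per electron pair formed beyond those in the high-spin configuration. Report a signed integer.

-20190

Ligand charges: 2×(-1) from CN⁻ and 2×(+0) from phen sum to -2; with overall charge +0, Fe is +2.
Fe is in group 8, so Fe²⁺ is d⁶ (8 − 2 = 6).
High-spin d⁶ fills as t2g^4 e_g^2 with CFSE 4(−0.4) + 2(+0.6) = -0.4Δo = -11674 cm⁻¹.
For low-spin the configuration is t2g^6 e_g^0: orbital energy -2.4 × 29185 = -70044 cm⁻¹, and 2 additional pairs relative to high-spin add 38180 cm⁻¹, giving -31864 cm⁻¹.
E(LS) − E(HS) = -31864 − (-11674) = -20190 cm⁻¹.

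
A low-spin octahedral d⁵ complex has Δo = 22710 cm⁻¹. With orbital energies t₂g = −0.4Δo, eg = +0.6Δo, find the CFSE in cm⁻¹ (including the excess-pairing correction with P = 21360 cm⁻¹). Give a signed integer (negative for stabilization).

-2700

The d⁵ electrons fill as t₂g⁵ eg⁰.
The orbital stabilization is -2.0Δo = -2.0 × 22710 = -45420 cm⁻¹.
Pairing penalty: 2 pairs vs 0 in the high-spin reference → 2 extra × P = 42720 cm⁻¹.
Overall CFSE = -45420 + 42720 = -2700 cm⁻¹.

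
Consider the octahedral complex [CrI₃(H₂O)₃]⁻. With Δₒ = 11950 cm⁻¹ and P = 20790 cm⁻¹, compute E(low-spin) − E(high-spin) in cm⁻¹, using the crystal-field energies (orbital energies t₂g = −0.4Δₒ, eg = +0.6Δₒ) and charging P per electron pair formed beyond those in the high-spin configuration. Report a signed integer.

8840

Ligand charges: 3×(-1) from I⁻ and 3×(+0) from H₂O sum to -3; with overall charge -1, Cr is +2.
Group 6 minus oxidation state +2 gives a d⁴ configuration for Cr²⁺.
High-spin: t₂g³ eg¹, CFSE = -0.6Δₒ = -7170 cm⁻¹.
Low-spin t₂g⁴ eg⁰ gives -1.6Δₒ = -19120 cm⁻¹, but forming 1 extra pair costs 1P = 20790 cm⁻¹, so E(LS) = -19120 + 20790 = 1670 cm⁻¹.
The difference is 1670 − (-7170) = 8840 cm⁻¹, so high-spin lies lower.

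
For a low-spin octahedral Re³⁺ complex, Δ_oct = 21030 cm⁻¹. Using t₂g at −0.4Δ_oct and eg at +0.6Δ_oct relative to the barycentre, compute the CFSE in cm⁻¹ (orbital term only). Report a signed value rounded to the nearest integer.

Re³⁺: group 7, so d-count = 7 − 3 = 4.
The d⁴ electrons fill as t₂g⁴ eg⁰.
CFSE(orbital) = 4×(-0.4Δ_oct) + 0×(0.6Δ_oct) = -1.6Δ_oct; with Δ_oct = 21030 cm⁻¹ that is -33648 cm⁻¹.

-33648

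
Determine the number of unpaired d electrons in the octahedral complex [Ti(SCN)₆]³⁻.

Each SCN⁻ contributes -1; 6 × (-1) = -6. With overall charge -3, Ti is in the +3 oxidation state.
Ti³⁺: group 4, so d-count = 4 − 3 = 1.
Configuration: t₂g¹ eg⁰, giving 1 unpaired electron.

1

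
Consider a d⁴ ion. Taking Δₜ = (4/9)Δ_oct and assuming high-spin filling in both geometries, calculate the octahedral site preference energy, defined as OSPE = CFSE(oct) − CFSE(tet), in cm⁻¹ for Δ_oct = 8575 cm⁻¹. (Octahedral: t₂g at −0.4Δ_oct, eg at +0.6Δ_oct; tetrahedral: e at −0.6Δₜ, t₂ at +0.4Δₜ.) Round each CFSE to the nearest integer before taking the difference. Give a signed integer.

-3621

In an octahedral site d⁴ (HS) is t₂g³ eg¹, giving CFSE(oct) = -0.6Δ_oct = -5145 cm⁻¹.
Tetrahedral e² t₂² gives -0.4Δₜ = -0.4 × (4/9) × 8575 = -1524 cm⁻¹.
OSPE = CFSE(oct) − CFSE(tet) = -5145 − (-1524) = -3621 cm⁻¹.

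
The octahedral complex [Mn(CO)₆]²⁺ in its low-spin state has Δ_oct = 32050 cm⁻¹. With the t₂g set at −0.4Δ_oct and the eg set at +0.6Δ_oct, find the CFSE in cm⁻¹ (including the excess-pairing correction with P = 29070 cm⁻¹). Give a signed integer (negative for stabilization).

-5960

CO is neutral, so the +2 overall charge sits on Mn: oxidation state +2.
Mn sits in group 7; removing 2 electrons leaves Mn²⁺ with 7 − 2 = 5 d electrons.
Electron filling gives t₂g⁵ eg⁰.
CFSE(orbital) = 5×(-0.4Δ_oct) + 0×(0.6Δ_oct) = -2.0Δ_oct; with Δ_oct = 32050 cm⁻¹ that is -64100 cm⁻¹.
Pairing penalty: 2 pairs vs 0 in the high-spin reference → 2 extra × P = 58140 cm⁻¹.
Combining: -64100 + 58140 = -5960 cm⁻¹.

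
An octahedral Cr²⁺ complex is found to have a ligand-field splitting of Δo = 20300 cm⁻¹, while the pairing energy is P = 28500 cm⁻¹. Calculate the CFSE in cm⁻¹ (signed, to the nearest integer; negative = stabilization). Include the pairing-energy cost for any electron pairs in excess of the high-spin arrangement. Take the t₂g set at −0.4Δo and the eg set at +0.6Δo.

Group 6 minus oxidation state +2 gives a d⁴ configuration for Cr²⁺.
Since Δo = 20300 cm⁻¹ < P = 28500 cm⁻¹, the complex adopts the high-spin configuration.
That gives t₂g³ eg¹.
Orbital CFSE = -0.6Δo = -0.6 × 20300 = -12180 cm⁻¹.
High-spin has no excess pairs, so no pairing correction applies.

-12180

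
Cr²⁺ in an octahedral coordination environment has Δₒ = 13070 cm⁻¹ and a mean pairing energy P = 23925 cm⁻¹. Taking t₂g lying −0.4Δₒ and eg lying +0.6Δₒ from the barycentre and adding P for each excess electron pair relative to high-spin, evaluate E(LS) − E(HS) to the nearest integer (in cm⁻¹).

Cr²⁺: group 6, so d-count = 6 − 2 = 4.
High-spin: t₂g³ eg¹, CFSE = -0.6Δₒ = -7842 cm⁻¹.
Low-spin: t₂g⁴ eg⁰, orbital CFSE = -1.6Δₒ = -20912 cm⁻¹; plus 1 excess pair × P = +23925 cm⁻¹; total 3013 cm⁻¹.
The difference is 3013 − (-7842) = 10855 cm⁻¹, so high-spin lies lower.

10855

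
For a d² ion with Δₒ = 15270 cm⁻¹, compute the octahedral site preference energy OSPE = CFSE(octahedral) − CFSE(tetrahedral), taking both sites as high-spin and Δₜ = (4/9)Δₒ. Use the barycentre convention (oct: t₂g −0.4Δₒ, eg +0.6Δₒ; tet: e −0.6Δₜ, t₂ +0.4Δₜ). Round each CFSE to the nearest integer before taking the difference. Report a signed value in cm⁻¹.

-4072

Octahedral high-spin t2g^2 e_g^0: CFSE = -0.8 × 15270 = -12216 cm⁻¹.
Tetrahedral e^2 t2^0 gives -1.2Δₜ = -1.2 × (4/9) × 15270 = -8144 cm⁻¹.
OSPE = CFSE(oct) − CFSE(tet) = -12216 − (-8144) = -4072 cm⁻¹.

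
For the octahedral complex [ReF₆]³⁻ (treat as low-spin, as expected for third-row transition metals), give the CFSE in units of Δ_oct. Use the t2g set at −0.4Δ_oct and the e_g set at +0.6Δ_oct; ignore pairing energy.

-1.6 Δ_oct

Each F⁻ contributes -1; 6 × (-1) = -6. With overall charge -3, Re is in the +3 oxidation state.
Re³⁺: group 7, so d-count = 7 − 3 = 4.
Configuration: t2g^4 e_g^0.
CFSE = 4(-0.4Δ_oct) + 0(0.6Δ_oct) = -1.6Δ_oct + 0.0Δ_oct = -1.6Δ_oct.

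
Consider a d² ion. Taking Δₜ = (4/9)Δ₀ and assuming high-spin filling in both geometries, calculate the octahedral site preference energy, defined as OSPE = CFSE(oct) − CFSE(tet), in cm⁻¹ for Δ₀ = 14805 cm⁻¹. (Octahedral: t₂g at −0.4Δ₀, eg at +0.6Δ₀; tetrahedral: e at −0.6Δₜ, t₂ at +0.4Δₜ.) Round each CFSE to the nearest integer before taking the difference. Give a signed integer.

In an octahedral site d² (HS) is t₂g² eg⁰, giving CFSE(oct) = -0.8Δ₀ = -11844 cm⁻¹.
In a tetrahedral site the filling is e² t₂⁰: CFSE(tet) = -1.2Δₜ = -1.2 × (4/9)(14805) = -7896 cm⁻¹.
OSPE = CFSE(oct) − CFSE(tet) = -11844 − (-7896) = -3948 cm⁻¹.

-3948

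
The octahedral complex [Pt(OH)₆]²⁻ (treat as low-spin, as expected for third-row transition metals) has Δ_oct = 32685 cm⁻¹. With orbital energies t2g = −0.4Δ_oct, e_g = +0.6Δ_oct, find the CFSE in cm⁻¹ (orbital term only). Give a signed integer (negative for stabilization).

-78444

Each OH⁻ contributes -1; 6 × (-1) = -6. With overall charge -2, Pt is in the +4 oxidation state.
Pt sits in group 10; removing 4 electrons leaves Pt⁴⁺ with 10 − 4 = 6 d electrons.
Electron filling gives t2g^6 e_g^0.
Orbital CFSE = 6(-0.4) + 0(0.6) = -2.4Δ_oct = -2.4 × 32685 = -78444 cm⁻¹.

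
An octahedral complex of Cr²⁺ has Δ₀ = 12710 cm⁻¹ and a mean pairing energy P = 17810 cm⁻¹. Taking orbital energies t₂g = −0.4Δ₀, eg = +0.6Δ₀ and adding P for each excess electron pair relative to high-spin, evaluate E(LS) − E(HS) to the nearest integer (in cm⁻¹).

Group 6 minus oxidation state +2 gives a d⁴ configuration for Cr²⁺.
High-spin d⁴ fills as t₂g³ eg¹ with CFSE 3(−0.4) + 1(+0.6) = -0.6Δ₀ = -7626 cm⁻¹.
Low-spin t₂g⁴ eg⁰ gives -1.6Δ₀ = -20336 cm⁻¹, but forming 1 extra pair costs 1P = 17810 cm⁻¹, so E(LS) = -20336 + 17810 = -2526 cm⁻¹.
Thus E(LS) − E(HS) = 5100 cm⁻¹.

5100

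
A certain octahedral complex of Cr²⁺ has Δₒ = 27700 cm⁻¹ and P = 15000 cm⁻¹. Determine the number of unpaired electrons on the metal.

Cr²⁺: group 6, so d-count = 6 − 2 = 4.
Here Δₒ > P (27700 > 15000), so the low-spin state is favoured.
That gives t₂g⁴ eg⁰.
Unpaired electrons: 2.

2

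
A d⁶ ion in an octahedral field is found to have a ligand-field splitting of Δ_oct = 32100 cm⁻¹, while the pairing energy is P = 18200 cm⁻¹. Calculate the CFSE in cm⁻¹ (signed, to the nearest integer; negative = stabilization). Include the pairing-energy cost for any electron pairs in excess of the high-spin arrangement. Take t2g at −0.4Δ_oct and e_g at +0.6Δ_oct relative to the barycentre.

-40640

Δ_oct > P, so pairing is preferred: the ground state is low-spin.
Configuration: t2g^6 e_g^0.
Orbital CFSE = -2.4Δ_oct = -2.4 × 32100 = -77040 cm⁻¹.
Excess pairs vs high-spin: 3 − 1 = 2; pairing cost = +36400 cm⁻¹.
Net CFSE = -77040 + 36400 = -40640 cm⁻¹.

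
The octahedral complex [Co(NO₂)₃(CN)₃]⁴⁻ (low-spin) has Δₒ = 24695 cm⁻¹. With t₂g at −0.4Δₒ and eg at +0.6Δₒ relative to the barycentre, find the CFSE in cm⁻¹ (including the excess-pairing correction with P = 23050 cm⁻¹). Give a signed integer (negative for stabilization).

Ligand charges: 3×(-1) from NO₂⁻ and 3×(-1) from CN⁻ sum to -6; with overall charge -4, Co is +2.
Co²⁺: group 9, so d-count = 9 − 2 = 7.
Electron filling gives t₂g⁶ eg¹.
CFSE(orbital) = 6×(-0.4Δₒ) + 1×(0.6Δₒ) = -1.8Δₒ; with Δₒ = 24695 cm⁻¹ that is -44451 cm⁻¹.
Pairing penalty: 3 pairs vs 2 in the high-spin reference → 1 extra × P = 23050 cm⁻¹.
Overall CFSE = -44451 + 23050 = -21401 cm⁻¹.

-21401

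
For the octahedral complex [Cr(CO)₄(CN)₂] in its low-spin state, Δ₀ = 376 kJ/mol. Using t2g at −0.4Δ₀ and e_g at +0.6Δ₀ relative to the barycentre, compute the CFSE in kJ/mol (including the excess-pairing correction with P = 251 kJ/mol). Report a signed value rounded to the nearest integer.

-351

Ligand charges: 4×(+0) from CO and 2×(-1) from CN⁻ sum to -2; with overall charge +0, Cr is +2.
Group 6 minus oxidation state +2 gives a d⁴ configuration for Cr²⁺.
Configuration: t2g^4 e_g^0.
CFSE(orbital) = 4×(-0.4Δ₀) + 0×(0.6Δ₀) = -1.6Δ₀; with Δ₀ = 376 kJ/mol that is -602 kJ/mol.
Pairing penalty: 1 pair vs 0 in the high-spin reference → 1 extra × P = 251 kJ/mol.
Net CFSE = -602 + 251 = -351 kJ/mol.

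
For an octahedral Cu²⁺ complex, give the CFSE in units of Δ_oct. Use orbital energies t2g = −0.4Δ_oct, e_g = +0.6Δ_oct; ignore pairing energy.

-0.6 Δ_oct

Cu is in group 11, so Cu²⁺ is d⁹ (11 − 2 = 9).
For octahedral d⁹ the high- and low-spin configurations coincide.
Configuration: t2g^6 e_g^3.
CFSE = 6(-0.4Δ_oct) + 3(0.6Δ_oct) = -2.4Δ_oct + 1.8Δ_oct = -0.6Δ_oct.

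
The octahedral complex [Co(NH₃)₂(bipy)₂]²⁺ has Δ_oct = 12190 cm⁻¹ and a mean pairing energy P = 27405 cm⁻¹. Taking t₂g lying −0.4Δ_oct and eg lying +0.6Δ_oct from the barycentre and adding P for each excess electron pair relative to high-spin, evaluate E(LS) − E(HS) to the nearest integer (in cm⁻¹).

Ligand charges: 2×(+0) from NH₃ and 2×(+0) from bipy sum to +0; with overall charge +2, Co is +2.
Co is in group 9, so Co²⁺ is d⁷ (9 − 2 = 7).
High-spin d⁷ fills as t₂g⁵ eg² with CFSE 5(−0.4) + 2(+0.6) = -0.8Δ_oct = -9752 cm⁻¹.
Low-spin t₂g⁶ eg¹ gives -1.8Δ_oct = -21942 cm⁻¹, but forming 1 extra pair costs 1P = 27405 cm⁻¹, so E(LS) = -21942 + 27405 = 5463 cm⁻¹.
E(LS) − E(HS) = 5463 − (-9752) = 15215 cm⁻¹.

15215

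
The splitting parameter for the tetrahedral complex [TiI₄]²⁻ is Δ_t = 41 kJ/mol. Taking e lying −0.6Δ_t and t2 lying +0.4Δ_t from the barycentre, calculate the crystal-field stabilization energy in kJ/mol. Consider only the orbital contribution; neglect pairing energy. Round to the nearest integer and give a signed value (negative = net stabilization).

-49

Each I⁻ contributes -1; 4 × (-1) = -4. With overall charge -2, Ti is in the +2 oxidation state.
Ti is in group 4, so Ti²⁺ is d² (4 − 2 = 2).
Tetrahedral fields are weak (Δₜ ≈ 4/9 Δₒ), so electrons fill high-spin.
Electron filling gives e^2 t2^0.
Orbital CFSE = 2(-0.6) + 0(0.4) = -1.2Δ_t = -1.2 × 41 = -49 kJ/mol.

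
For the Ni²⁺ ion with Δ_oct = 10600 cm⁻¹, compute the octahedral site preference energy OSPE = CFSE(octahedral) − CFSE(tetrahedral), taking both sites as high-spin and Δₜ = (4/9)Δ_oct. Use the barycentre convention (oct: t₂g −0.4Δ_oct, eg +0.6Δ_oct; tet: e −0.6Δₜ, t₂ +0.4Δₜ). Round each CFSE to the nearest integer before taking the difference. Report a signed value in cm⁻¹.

-8951

Ni²⁺: group 10, so d-count = 10 − 2 = 8.
Octahedral high-spin t2g^6 e_g^2: CFSE = -1.2 × 10600 = -12720 cm⁻¹.
In a tetrahedral site the filling is e^4 t2^4: CFSE(tet) = -0.8Δₜ = -0.8 × (4/9)(10600) = -3769 cm⁻¹.
Subtracting, OSPE = -12720 − (-3769) = -8951 cm⁻¹.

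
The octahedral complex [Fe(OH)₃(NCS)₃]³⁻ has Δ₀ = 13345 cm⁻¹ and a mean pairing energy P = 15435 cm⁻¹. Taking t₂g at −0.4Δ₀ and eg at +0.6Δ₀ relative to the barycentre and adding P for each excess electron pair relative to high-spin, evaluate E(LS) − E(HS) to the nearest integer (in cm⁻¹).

4180

Ligand charges: 3×(-1) from OH⁻ and 3×(-1) from NCS⁻ sum to -6; with overall charge -3, Fe is +3.
Fe is in group 8, so Fe³⁺ is d⁵ (8 − 3 = 5).
High-spin d⁵ fills as t₂g³ eg² with CFSE 3(−0.4) + 2(+0.6) = 0.0Δ₀ = 0 cm⁻¹.
Low-spin: t₂g⁵ eg⁰, orbital CFSE = -2.0Δ₀ = -26690 cm⁻¹; plus 2 excess pairs × P = +30870 cm⁻¹; total 4180 cm⁻¹.
The difference is 4180 − (0) = 4180 cm⁻¹, so high-spin lies lower.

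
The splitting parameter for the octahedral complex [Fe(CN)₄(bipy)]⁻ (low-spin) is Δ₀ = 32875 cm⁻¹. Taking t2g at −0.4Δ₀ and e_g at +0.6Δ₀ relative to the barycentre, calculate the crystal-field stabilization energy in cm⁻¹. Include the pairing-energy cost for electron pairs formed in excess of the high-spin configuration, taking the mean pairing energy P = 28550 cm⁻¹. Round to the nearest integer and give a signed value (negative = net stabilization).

Ligand charges: 4×(-1) from CN⁻ and 1×(+0) from bipy sum to -4; with overall charge -1, Fe is +3.
Fe is in group 8, so Fe³⁺ is d⁵ (8 − 3 = 5).
Configuration: t2g^5 e_g^0.
Orbital CFSE = 5(-0.4) + 0(0.6) = -2.0Δ₀ = -2.0 × 32875 = -65750 cm⁻¹.
Pairing penalty: 2 pairs vs 0 in the high-spin reference → 2 extra × P = 57100 cm⁻¹.
Combining: -65750 + 57100 = -8650 cm⁻¹.

-8650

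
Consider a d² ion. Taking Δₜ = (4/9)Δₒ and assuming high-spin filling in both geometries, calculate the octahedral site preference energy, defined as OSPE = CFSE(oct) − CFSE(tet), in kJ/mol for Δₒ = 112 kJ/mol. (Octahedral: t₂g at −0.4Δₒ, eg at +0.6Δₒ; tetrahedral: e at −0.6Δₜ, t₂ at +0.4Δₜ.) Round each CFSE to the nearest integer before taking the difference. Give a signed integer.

Octahedral high-spin t₂g² eg⁰: CFSE = -0.8 × 112 = -90 kJ/mol.
Tetrahedral: e² t₂⁰, CFSE = 2(−0.6) + 0(+0.4) = -1.2Δₜ = -1.2 × (4/9) × 112 = -60 kJ/mol.
OSPE = CFSE(oct) − CFSE(tet) = -90 − (-60) = -30 kJ/mol.

-30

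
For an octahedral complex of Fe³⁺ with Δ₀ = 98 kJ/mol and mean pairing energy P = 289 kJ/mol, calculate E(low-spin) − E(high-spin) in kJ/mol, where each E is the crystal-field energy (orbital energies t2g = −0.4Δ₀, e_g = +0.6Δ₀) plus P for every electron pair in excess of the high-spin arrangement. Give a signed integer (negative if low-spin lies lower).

Fe³⁺: group 8, so d-count = 8 − 3 = 5.
High-spin d⁵ fills as t2g^3 e_g^2 with CFSE 3(−0.4) + 2(+0.6) = 0.0Δ₀ = 0 kJ/mol.
Low-spin: t2g^5 e_g^0, orbital CFSE = -2.0Δ₀ = -196 kJ/mol; plus 2 excess pairs × P = +578 kJ/mol; total 382 kJ/mol.
E(LS) − E(HS) = 382 − (0) = 382 kJ/mol.

382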